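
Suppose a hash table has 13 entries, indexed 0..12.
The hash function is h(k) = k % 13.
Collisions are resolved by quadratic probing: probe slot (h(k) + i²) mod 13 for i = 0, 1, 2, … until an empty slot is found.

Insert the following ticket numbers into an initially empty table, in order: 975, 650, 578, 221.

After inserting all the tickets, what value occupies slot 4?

221

Insert 975: h=0, slot 0 empty => index 0.
Insert 650: h=0, slot 0 occupied => index 1.
Insert 578: h=6, slot 6 empty => index 6.
Insert 221: h=0, slots 0,1 occupied => index 4.
Table: [975, 650, —, —, 221, —, 578, —, —, —, —, —, —]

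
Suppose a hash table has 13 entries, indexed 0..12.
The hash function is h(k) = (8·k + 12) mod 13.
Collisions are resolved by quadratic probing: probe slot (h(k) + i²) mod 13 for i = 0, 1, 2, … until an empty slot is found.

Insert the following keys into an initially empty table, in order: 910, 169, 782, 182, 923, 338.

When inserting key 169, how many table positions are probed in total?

2

910: h=12 → slot 12
169: h=12, probe 12,0 → slot 0
782: h=2 → slot 2
182: h=12, probe 12,0,3 → slot 3
923: h=12, probe 12,0,3,8 → slot 8
338: h=12, probe 12,0,3,8,2,11 → slot 11
Table: [169, _, 782, 182, _, _, _, _, 923, _, _, 338, 910]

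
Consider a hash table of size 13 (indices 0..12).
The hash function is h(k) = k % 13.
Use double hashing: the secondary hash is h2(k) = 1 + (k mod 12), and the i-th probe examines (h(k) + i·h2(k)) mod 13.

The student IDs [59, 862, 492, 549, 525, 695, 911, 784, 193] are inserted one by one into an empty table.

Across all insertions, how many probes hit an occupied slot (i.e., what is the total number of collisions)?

2

Insert 59: h=7, slot 7 empty → index 7.
Insert 862: h=4, slot 4 empty → index 4.
Insert 492: h=11, slot 11 empty → index 11.
Insert 549: h=3, slot 3 empty → index 3.
Insert 525: h=5, slot 5 empty → index 5.
Insert 695: h=6, slot 6 empty → index 6.
Insert 911: h=1, slot 1 empty → index 1.
Insert 784: h=4, h2=5, slot 4 occupied → index 9.
Insert 193: h=11, h2=2, slot 11 occupied → index 0.
Table: [193, 911, ., 549, 862, 525, 695, 59, ., 784, ., 492, .]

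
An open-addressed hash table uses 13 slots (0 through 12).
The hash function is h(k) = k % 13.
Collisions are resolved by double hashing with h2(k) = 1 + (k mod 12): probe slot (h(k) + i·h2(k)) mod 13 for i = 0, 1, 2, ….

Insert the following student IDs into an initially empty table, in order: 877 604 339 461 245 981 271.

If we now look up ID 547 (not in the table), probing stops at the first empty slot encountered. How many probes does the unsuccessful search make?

877: h=6 => slot 6
604: h=6, h2=5, probe 6,11 => slot 11
339: h=1 => slot 1
461: h=6, h2=6, probe 6,12 => slot 12
245: h=11, h2=6, probe 11,4 => slot 4
981: h=6, h2=10, probe 6,3 => slot 3
271: h=11, h2=8, probe 11,6,1,9 => slot 9
Table: [-, 339, -, 981, 245, -, 877, -, -, 271, -, 604, 461]
Lookup 547: h=1, h2=8, probe 1,9,4,12,7 → slot 7 empty, not found.

5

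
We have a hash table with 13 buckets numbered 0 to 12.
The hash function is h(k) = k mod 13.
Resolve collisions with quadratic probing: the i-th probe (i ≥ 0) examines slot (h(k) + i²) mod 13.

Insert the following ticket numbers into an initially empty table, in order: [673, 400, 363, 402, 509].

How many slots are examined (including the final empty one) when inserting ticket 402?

2

Insert 673: h=10, slot 10 empty => index 10.
Insert 400: h=10, slot 10 occupied => index 11.
Insert 363: h=12, slot 12 empty => index 12.
Insert 402: h=12, slot 12 occupied => index 0.
Insert 509: h=2, slot 2 empty => index 2.
Table: [402, —, 509, —, —, —, —, —, —, —, 673, 400, 363]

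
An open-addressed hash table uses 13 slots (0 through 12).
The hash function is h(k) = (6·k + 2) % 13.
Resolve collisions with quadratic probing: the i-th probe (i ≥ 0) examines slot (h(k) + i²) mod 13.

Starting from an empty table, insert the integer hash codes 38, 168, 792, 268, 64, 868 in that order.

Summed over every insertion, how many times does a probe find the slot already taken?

38: h=9 -> slot 9
168: h=9, probe 9,10 -> slot 10
792: h=9, probe 9,10,0 -> slot 0
268: h=11 -> slot 11
64: h=9, probe 9,10,0,5 -> slot 5
868: h=10, probe 10,11,1 -> slot 1
Table: [792, 868, —, —, —, 64, —, —, —, 38, 168, 268, —]

8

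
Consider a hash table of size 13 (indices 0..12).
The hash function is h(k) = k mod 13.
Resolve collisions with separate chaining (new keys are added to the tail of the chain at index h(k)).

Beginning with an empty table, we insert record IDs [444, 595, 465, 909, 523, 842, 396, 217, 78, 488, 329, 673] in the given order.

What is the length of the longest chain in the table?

444 -> bucket 2
595 -> bucket 10
465 -> bucket 10 (collision)
909 -> bucket 12
523 -> bucket 3
842 -> bucket 10 (collision)
396 -> bucket 6
217 -> bucket 9
78 -> bucket 0
488 -> bucket 7
329 -> bucket 4
673 -> bucket 10 (collision)
Final buckets:
0: 78
1: _
2: 444
3: 523
4: 329
5: _
6: 396
7: 488
8: _
9: 217
10: 595 -> 465 -> 842 -> 673
11: _
12: 909

4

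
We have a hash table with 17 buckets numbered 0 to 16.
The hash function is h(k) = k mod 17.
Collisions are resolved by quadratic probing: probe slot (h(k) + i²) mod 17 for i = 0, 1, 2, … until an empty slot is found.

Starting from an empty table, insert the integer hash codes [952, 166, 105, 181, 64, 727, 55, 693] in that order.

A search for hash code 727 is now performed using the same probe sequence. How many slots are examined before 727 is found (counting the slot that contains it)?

4

952 hashes to 0; slot 0 is free => place at 0.
166 hashes to 13; slot 13 is free => place at 13.
105 hashes to 3; slot 3 is free => place at 3.
181 hashes to 11; slot 11 is free => place at 11.
64 hashes to 13; 13 taken => place at 14.
727 hashes to 13; 13,14,0 taken => place at 5.
55 hashes to 4; slot 4 is free => place at 4.
693 hashes to 13; 13,14,0,5 taken => place at 12.
Table: [952, -, -, 105, 55, 727, -, -, -, -, -, 181, 693, 166, 64, -, -]
Lookup 727: h=13, probe 13,14,0,5 → found at 5.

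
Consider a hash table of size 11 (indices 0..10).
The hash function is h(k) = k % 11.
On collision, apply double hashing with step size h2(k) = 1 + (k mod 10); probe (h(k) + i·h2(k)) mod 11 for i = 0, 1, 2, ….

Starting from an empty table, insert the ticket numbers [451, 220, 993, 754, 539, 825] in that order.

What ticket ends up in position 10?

539

Insert 451: h=0, slot 0 empty → index 0.
Insert 220: h=0, h2=1, slot 0 occupied → index 1.
Insert 993: h=3, slot 3 empty → index 3.
Insert 754: h=6, slot 6 empty → index 6.
Insert 539: h=0, h2=10, slot 0 occupied → index 10.
Insert 825: h=0, h2=6, slots 0,6,1 occupied → index 7.
Table: [451, 220, -, 993, -, -, 754, 825, -, -, 539]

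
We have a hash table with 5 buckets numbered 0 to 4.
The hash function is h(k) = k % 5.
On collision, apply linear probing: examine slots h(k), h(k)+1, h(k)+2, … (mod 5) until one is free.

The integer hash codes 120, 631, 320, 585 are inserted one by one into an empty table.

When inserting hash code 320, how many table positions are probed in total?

3

120: h=0 -> slot 0
631: h=1 -> slot 1
320: h=0, probe 0,1,2 -> slot 2
585: h=0, probe 0,1,2,3 -> slot 3
Table: [120, 631, 320, 585, ∅]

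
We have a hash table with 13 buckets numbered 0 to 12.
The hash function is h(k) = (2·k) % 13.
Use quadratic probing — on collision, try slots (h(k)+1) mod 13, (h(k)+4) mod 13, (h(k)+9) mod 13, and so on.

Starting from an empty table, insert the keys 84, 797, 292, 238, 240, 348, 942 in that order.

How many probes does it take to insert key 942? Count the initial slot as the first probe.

84: h=12 -> slot 12
797: h=8 -> slot 8
292: h=12, probe 12,0 -> slot 0
238: h=8, probe 8,9 -> slot 9
240: h=12, probe 12,0,3 -> slot 3
348: h=7 -> slot 7
942: h=12, probe 12,0,3,8,2 -> slot 2
Table: [292, —, 942, 240, —, —, —, 348, 797, 238, —, —, 84]

5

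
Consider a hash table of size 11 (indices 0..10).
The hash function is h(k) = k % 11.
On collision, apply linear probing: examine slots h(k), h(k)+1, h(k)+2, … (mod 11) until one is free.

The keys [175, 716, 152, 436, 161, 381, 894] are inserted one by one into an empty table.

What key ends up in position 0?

381

175 hashes to 10; slot 10 is free -> place at 10.
716 hashes to 1; slot 1 is free -> place at 1.
152 hashes to 9; slot 9 is free -> place at 9.
436 hashes to 7; slot 7 is free -> place at 7.
161 hashes to 7; 7 taken -> place at 8.
381 hashes to 7; 7,8,9,10 taken -> place at 0.
894 hashes to 3; slot 3 is free -> place at 3.
Table: [381, 716, —, 894, —, —, —, 436, 161, 152, 175]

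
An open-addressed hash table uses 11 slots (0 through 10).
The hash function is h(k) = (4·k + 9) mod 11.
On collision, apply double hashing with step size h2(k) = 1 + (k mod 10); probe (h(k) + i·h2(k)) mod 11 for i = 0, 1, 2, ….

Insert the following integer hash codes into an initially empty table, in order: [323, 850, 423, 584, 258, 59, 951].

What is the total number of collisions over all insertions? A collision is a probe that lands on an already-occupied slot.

4

323: h=3 -> slot 3
850: h=10 -> slot 10
423: h=7 -> slot 7
584: h=2 -> slot 2
258: h=7, h2=9, probe 7,5 -> slot 5
59: h=3, h2=10, probe 3,2,1 -> slot 1
951: h=7, h2=2, probe 7,9 -> slot 9
Table: [-, 59, 584, 323, -, 258, -, 423, -, 951, 850]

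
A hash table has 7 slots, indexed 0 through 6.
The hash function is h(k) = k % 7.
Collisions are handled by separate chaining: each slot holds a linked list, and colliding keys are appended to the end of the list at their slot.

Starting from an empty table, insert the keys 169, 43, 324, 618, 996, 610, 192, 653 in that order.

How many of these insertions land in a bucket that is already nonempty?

Insert 169: h=1, bucket 1 empty -> new chain.
Insert 43: h=1, bucket 1 nonempty -> append to chain.
Insert 324: h=2, bucket 2 empty -> new chain.
Insert 618: h=2, bucket 2 nonempty -> append to chain.
Insert 996: h=2, bucket 2 nonempty -> append to chain.
Insert 610: h=1, bucket 1 nonempty -> append to chain.
Insert 192: h=3, bucket 3 empty -> new chain.
Insert 653: h=2, bucket 2 nonempty -> append to chain.
Final buckets:
0: -
1: 169 -> 43 -> 610
2: 324 -> 618 -> 996 -> 653
3: 192
4: -
5: -
6: -

5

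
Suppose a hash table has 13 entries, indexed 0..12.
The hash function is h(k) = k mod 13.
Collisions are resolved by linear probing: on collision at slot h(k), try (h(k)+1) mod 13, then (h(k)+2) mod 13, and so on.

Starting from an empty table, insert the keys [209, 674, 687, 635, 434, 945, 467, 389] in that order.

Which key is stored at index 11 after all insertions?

674

Insert 209: h=1, slot 1 empty → index 1.
Insert 674: h=11, slot 11 empty → index 11.
Insert 687: h=11, slot 11 occupied → index 12.
Insert 635: h=11, slots 11,12 occupied → index 0.
Insert 434: h=5, slot 5 empty → index 5.
Insert 945: h=9, slot 9 empty → index 9.
Insert 467: h=12, slots 12,0,1 occupied → index 2.
Insert 389: h=12, slots 12,0,1,2 occupied → index 3.
Table: [635, 209, 467, 389, _, 434, _, _, _, 945, _, 674, 687]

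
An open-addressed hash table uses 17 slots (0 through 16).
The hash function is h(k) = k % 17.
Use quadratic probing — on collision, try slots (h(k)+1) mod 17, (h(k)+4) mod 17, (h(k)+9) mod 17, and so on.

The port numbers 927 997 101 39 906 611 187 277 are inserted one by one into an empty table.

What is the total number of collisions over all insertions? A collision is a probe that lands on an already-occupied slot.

6

Insert 927: h=9, slot 9 empty → index 9.
Insert 997: h=11, slot 11 empty → index 11.
Insert 101: h=16, slot 16 empty → index 16.
Insert 39: h=5, slot 5 empty → index 5.
Insert 906: h=5, slot 5 occupied → index 6.
Insert 611: h=16, slot 16 occupied → index 0.
Insert 187: h=0, slot 0 occupied → index 1.
Insert 277: h=5, slots 5,6,9 occupied → index 14.
Table: [611, 187, -, -, -, 39, 906, -, -, 927, -, 997, -, -, 277, -, 101]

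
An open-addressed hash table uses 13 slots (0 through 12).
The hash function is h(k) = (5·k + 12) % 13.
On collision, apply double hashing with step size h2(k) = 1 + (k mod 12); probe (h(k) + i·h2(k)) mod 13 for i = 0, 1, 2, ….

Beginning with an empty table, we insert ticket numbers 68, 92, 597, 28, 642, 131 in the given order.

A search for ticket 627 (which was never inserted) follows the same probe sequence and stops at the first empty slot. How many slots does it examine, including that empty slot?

68 hashes to 1; slot 1 is free -> place at 1.
92 hashes to 4; slot 4 is free -> place at 4.
597 hashes to 7; slot 7 is free -> place at 7.
28 hashes to 9; slot 9 is free -> place at 9.
642 hashes to 11; slot 11 is free -> place at 11.
131 hashes to 4, h2=12; 4 taken -> place at 3.
Table: [—, 68, —, 131, 92, —, —, 597, —, 28, —, 642, —]
Lookup 627: h=1, h2=4, probe 1,5 → slot 5 empty, not found.

2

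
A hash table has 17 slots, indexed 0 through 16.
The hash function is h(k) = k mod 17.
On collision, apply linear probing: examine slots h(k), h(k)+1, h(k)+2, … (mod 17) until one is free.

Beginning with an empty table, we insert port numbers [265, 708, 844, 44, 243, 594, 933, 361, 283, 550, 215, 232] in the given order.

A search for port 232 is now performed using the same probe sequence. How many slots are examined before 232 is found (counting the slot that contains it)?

265 hashes to 10; slot 10 is free -> place at 10.
708 hashes to 11; slot 11 is free -> place at 11.
844 hashes to 11; 11 taken -> place at 12.
44 hashes to 10; 10,11,12 taken -> place at 13.
243 hashes to 5; slot 5 is free -> place at 5.
594 hashes to 16; slot 16 is free -> place at 16.
933 hashes to 15; slot 15 is free -> place at 15.
361 hashes to 4; slot 4 is free -> place at 4.
283 hashes to 11; 11,12,13 taken -> place at 14.
550 hashes to 6; slot 6 is free -> place at 6.
215 hashes to 11; 11,12,13,14,15,16 taken -> place at 0.
232 hashes to 11; 11,12,13,14,15,16,0 taken -> place at 1.
Table: [215, 232, _, _, 361, 243, 550, _, _, _, 265, 708, 844, 44, 283, 933, 594]
Lookup 232: h=11, probe 11,12,13,14,15,16,0,1 → found at 1.

8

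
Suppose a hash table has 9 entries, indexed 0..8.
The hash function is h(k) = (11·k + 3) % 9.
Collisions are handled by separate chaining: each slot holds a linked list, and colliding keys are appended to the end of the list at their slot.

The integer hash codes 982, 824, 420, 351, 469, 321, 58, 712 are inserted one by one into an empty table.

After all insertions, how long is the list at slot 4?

1

Insert 982: h=5, bucket 5 empty → new chain.
Insert 824: h=4, bucket 4 empty → new chain.
Insert 420: h=6, bucket 6 empty → new chain.
Insert 351: h=3, bucket 3 empty → new chain.
Insert 469: h=5, bucket 5 nonempty → append to chain.
Insert 321: h=6, bucket 6 nonempty → append to chain.
Insert 58: h=2, bucket 2 empty → new chain.
Insert 712: h=5, bucket 5 nonempty → append to chain.
Final buckets:
0: .
1: .
2: 58
3: 351
4: 824
5: 982 -> 469 -> 712
6: 420 -> 321
7: .
8: .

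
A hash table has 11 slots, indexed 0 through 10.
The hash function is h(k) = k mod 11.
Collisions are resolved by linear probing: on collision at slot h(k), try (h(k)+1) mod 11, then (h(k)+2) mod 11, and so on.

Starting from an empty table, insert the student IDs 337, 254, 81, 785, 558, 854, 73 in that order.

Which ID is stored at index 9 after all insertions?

Insert 337: h=7, slot 7 empty → index 7.
Insert 254: h=1, slot 1 empty → index 1.
Insert 81: h=4, slot 4 empty → index 4.
Insert 785: h=4, slot 4 occupied → index 5.
Insert 558: h=8, slot 8 empty → index 8.
Insert 854: h=7, slots 7,8 occupied → index 9.
Insert 73: h=7, slots 7,8,9 occupied → index 10.
Table: [., 254, ., ., 81, 785, ., 337, 558, 854, 73]

854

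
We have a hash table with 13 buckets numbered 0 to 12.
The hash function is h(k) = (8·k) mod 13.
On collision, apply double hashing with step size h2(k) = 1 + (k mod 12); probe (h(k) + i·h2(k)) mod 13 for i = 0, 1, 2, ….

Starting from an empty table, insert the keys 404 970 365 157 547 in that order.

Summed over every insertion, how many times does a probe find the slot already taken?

404 hashes to 8; slot 8 is free -> place at 8.
970 hashes to 12; slot 12 is free -> place at 12.
365 hashes to 8, h2=6; 8 taken -> place at 1.
157 hashes to 8, h2=2; 8 taken -> place at 10.
547 hashes to 8, h2=8; 8 taken -> place at 3.
Table: [_, 365, _, 547, _, _, _, _, 404, _, 157, _, 970]

3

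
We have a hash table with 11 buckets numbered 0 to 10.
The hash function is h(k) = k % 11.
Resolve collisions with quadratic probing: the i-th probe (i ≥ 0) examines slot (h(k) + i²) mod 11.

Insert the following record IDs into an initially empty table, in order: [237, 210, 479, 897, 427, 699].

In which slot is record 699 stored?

4

237 hashes to 6; slot 6 is free -> place at 6.
210 hashes to 1; slot 1 is free -> place at 1.
479 hashes to 6; 6 taken -> place at 7.
897 hashes to 6; 6,7 taken -> place at 10.
427 hashes to 9; slot 9 is free -> place at 9.
699 hashes to 6; 6,7,10 taken -> place at 4.
Table: [—, 210, —, —, 699, —, 237, 479, —, 427, 897]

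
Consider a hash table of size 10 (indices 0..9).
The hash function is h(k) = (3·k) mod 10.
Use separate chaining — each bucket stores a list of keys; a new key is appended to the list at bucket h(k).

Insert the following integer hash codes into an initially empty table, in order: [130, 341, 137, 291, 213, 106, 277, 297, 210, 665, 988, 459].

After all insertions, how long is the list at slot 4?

1

130 -> bucket 0
341 -> bucket 3
137 -> bucket 1
291 -> bucket 3 (collision)
213 -> bucket 9
106 -> bucket 8
277 -> bucket 1 (collision)
297 -> bucket 1 (collision)
210 -> bucket 0 (collision)
665 -> bucket 5
988 -> bucket 4
459 -> bucket 7
Final buckets:
0: 130 -> 210
1: 137 -> 277 -> 297
2: .
3: 341 -> 291
4: 988
5: 665
6: .
7: 459
8: 106
9: 213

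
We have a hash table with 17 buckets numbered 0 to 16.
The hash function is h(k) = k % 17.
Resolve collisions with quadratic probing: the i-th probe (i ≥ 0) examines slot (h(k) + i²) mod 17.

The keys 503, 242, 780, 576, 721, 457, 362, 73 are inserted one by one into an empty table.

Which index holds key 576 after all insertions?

503: h=10 -> slot 10
242: h=4 -> slot 4
780: h=15 -> slot 15
576: h=15, probe 15,16 -> slot 16
721: h=7 -> slot 7
457: h=15, probe 15,16,2 -> slot 2
362: h=5 -> slot 5
73: h=5, probe 5,6 -> slot 6
Table: [_, _, 457, _, 242, 362, 73, 721, _, _, 503, _, _, _, _, 780, 576]

16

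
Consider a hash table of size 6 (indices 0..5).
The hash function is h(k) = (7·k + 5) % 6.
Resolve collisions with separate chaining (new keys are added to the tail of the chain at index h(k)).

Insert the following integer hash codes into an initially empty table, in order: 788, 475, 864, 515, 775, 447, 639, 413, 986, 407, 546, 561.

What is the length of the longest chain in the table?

3

Insert 788: h=1, bucket 1 empty → new chain.
Insert 475: h=0, bucket 0 empty → new chain.
Insert 864: h=5, bucket 5 empty → new chain.
Insert 515: h=4, bucket 4 empty → new chain.
Insert 775: h=0, bucket 0 nonempty → append to chain.
Insert 447: h=2, bucket 2 empty → new chain.
Insert 639: h=2, bucket 2 nonempty → append to chain.
Insert 413: h=4, bucket 4 nonempty → append to chain.
Insert 986: h=1, bucket 1 nonempty → append to chain.
Insert 407: h=4, bucket 4 nonempty → append to chain.
Insert 546: h=5, bucket 5 nonempty → append to chain.
Insert 561: h=2, bucket 2 nonempty → append to chain.
Final buckets:
0: 475 -> 775
1: 788 -> 986
2: 447 -> 639 -> 561
3: —
4: 515 -> 413 -> 407
5: 864 -> 546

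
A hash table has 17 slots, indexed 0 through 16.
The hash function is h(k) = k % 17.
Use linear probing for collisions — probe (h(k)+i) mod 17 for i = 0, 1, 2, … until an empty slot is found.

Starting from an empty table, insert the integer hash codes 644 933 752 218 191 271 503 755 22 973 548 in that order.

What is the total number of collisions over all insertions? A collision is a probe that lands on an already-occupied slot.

644: h=15 → slot 15
933: h=15, probe 15,16 → slot 16
752: h=4 → slot 4
218: h=14 → slot 14
191: h=4, probe 4,5 → slot 5
271: h=16, probe 16,0 → slot 0
503: h=10 → slot 10
755: h=7 → slot 7
22: h=5, probe 5,6 → slot 6
973: h=4, probe 4,5,6,7,8 → slot 8
548: h=4, probe 4,5,6,7,8,9 → slot 9
Table: [271, —, —, —, 752, 191, 22, 755, 973, 548, 503, —, —, —, 218, 644, 933]

13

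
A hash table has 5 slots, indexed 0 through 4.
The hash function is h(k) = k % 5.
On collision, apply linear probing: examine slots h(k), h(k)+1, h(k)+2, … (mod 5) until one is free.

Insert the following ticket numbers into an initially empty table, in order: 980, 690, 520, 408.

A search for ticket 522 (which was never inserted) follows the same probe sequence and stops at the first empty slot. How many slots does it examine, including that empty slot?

3

Insert 980: h=0, slot 0 empty → index 0.
Insert 690: h=0, slot 0 occupied → index 1.
Insert 520: h=0, slots 0,1 occupied → index 2.
Insert 408: h=3, slot 3 empty → index 3.
Table: [980, 690, 520, 408, .]
Lookup 522: h=2, probe 2,3,4 → slot 4 empty, not found.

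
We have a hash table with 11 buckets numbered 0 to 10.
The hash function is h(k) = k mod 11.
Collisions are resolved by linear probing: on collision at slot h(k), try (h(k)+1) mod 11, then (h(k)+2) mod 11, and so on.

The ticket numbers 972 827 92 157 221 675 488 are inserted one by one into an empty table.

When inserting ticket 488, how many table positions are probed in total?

4

972 hashes to 4; slot 4 is free -> place at 4.
827 hashes to 2; slot 2 is free -> place at 2.
92 hashes to 4; 4 taken -> place at 5.
157 hashes to 3; slot 3 is free -> place at 3.
221 hashes to 1; slot 1 is free -> place at 1.
675 hashes to 4; 4,5 taken -> place at 6.
488 hashes to 4; 4,5,6 taken -> place at 7.
Table: [., 221, 827, 157, 972, 92, 675, 488, ., ., .]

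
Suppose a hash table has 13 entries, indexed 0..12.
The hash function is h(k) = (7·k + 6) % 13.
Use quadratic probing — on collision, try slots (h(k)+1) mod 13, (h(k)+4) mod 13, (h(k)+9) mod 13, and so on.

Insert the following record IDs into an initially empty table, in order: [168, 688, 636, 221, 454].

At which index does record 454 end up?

8

168 hashes to 12; slot 12 is free -> place at 12.
688 hashes to 12; 12 taken -> place at 0.
636 hashes to 12; 12,0 taken -> place at 3.
221 hashes to 6; slot 6 is free -> place at 6.
454 hashes to 12; 12,0,3 taken -> place at 8.
Table: [688, -, -, 636, -, -, 221, -, 454, -, -, -, 168]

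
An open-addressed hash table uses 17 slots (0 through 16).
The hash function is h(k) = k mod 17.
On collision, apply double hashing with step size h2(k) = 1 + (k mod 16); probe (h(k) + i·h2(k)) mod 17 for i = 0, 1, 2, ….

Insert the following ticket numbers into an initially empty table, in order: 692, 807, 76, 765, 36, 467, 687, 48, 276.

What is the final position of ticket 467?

692: h=12 => slot 12
807: h=8 => slot 8
76: h=8, h2=13, probe 8,4 => slot 4
765: h=0 => slot 0
36: h=2 => slot 2
467: h=8, h2=4, probe 8,12,16 => slot 16
687: h=7 => slot 7
48: h=14 => slot 14
276: h=4, h2=5, probe 4,9 => slot 9
Table: [765, ., 36, ., 76, ., ., 687, 807, 276, ., ., 692, ., 48, ., 467]

16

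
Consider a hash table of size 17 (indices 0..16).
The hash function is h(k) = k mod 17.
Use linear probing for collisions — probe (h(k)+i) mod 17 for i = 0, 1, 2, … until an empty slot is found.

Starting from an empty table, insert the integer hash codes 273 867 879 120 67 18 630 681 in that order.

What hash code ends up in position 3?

18

Insert 273: h=1, slot 1 empty -> index 1.
Insert 867: h=0, slot 0 empty -> index 0.
Insert 879: h=12, slot 12 empty -> index 12.
Insert 120: h=1, slot 1 occupied -> index 2.
Insert 67: h=16, slot 16 empty -> index 16.
Insert 18: h=1, slots 1,2 occupied -> index 3.
Insert 630: h=1, slots 1,2,3 occupied -> index 4.
Insert 681: h=1, slots 1,2,3,4 occupied -> index 5.
Table: [867, 273, 120, 18, 630, 681, ., ., ., ., ., ., 879, ., ., ., 67]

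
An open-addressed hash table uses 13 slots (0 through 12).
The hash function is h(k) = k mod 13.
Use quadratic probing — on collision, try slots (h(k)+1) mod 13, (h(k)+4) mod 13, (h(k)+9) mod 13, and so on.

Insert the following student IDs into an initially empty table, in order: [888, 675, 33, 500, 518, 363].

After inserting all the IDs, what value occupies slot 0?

888: h=4 -> slot 4
675: h=12 -> slot 12
33: h=7 -> slot 7
500: h=6 -> slot 6
518: h=11 -> slot 11
363: h=12, probe 12,0 -> slot 0
Table: [363, -, -, -, 888, -, 500, 33, -, -, -, 518, 675]

363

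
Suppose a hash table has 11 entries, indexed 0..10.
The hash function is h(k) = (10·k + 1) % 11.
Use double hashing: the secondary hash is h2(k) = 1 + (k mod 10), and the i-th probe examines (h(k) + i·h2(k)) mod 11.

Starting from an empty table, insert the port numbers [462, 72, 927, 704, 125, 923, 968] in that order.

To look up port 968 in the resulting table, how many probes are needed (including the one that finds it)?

2

462 hashes to 1; slot 1 is free → place at 1.
72 hashes to 6; slot 6 is free → place at 6.
927 hashes to 9; slot 9 is free → place at 9.
704 hashes to 1, h2=5; 1,6 taken → place at 0.
125 hashes to 8; slot 8 is free → place at 8.
923 hashes to 2; slot 2 is free → place at 2.
968 hashes to 1, h2=9; 1 taken → place at 10.
Table: [704, 462, 923, ., ., ., 72, ., 125, 927, 968]
Lookup 968: h=1, h2=9, probe 1,10 → found at 10.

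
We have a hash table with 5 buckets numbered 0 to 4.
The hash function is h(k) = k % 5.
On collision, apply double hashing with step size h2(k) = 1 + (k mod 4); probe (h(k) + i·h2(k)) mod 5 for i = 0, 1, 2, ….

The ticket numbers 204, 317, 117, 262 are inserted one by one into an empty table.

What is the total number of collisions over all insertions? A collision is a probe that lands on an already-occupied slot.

3

204: h=4 → slot 4
317: h=2 → slot 2
117: h=2, h2=2, probe 2,4,1 → slot 1
262: h=2, h2=3, probe 2,0 → slot 0
Table: [262, 117, 317, _, 204]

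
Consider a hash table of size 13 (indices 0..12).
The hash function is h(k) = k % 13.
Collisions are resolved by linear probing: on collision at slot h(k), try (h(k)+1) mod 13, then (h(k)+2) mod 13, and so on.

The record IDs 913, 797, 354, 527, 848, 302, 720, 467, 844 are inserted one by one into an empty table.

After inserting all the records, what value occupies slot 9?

720

913 hashes to 3; slot 3 is free -> place at 3.
797 hashes to 4; slot 4 is free -> place at 4.
354 hashes to 3; 3,4 taken -> place at 5.
527 hashes to 7; slot 7 is free -> place at 7.
848 hashes to 3; 3,4,5 taken -> place at 6.
302 hashes to 3; 3,4,5,6,7 taken -> place at 8.
720 hashes to 5; 5,6,7,8 taken -> place at 9.
467 hashes to 12; slot 12 is free -> place at 12.
844 hashes to 12; 12 taken -> place at 0.
Table: [844, ∅, ∅, 913, 797, 354, 848, 527, 302, 720, ∅, ∅, 467]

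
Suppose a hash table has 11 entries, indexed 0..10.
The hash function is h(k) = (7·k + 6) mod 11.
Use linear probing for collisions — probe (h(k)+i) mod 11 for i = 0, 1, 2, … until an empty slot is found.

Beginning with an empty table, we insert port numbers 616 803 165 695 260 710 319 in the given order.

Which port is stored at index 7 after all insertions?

803

616: h=6 => slot 6
803: h=6, probe 6,7 => slot 7
165: h=6, probe 6,7,8 => slot 8
695: h=9 => slot 9
260: h=0 => slot 0
710: h=4 => slot 4
319: h=6, probe 6,7,8,9,10 => slot 10
Table: [260, ∅, ∅, ∅, 710, ∅, 616, 803, 165, 695, 319]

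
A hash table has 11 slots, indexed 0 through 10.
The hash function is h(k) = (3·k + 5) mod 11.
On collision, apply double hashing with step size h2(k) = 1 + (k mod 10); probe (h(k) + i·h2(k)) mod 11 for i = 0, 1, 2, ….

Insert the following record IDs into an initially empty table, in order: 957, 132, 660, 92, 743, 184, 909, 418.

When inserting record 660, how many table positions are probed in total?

2

957 hashes to 5; slot 5 is free → place at 5.
132 hashes to 5, h2=3; 5 taken → place at 8.
660 hashes to 5, h2=1; 5 taken → place at 6.
92 hashes to 6, h2=3; 6 taken → place at 9.
743 hashes to 1; slot 1 is free → place at 1.
184 hashes to 7; slot 7 is free → place at 7.
909 hashes to 4; slot 4 is free → place at 4.
418 hashes to 5, h2=9; 5 taken → place at 3.
Table: [—, 743, —, 418, 909, 957, 660, 184, 132, 92, —]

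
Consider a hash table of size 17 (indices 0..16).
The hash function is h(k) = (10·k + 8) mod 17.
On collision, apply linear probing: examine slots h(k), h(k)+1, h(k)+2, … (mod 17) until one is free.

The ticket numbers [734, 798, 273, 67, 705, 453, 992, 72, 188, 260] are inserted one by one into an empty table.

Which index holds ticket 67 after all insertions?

16

Insert 734: h=4, slot 4 empty -> index 4.
Insert 798: h=15, slot 15 empty -> index 15.
Insert 273: h=1, slot 1 empty -> index 1.
Insert 67: h=15, slot 15 occupied -> index 16.
Insert 705: h=3, slot 3 empty -> index 3.
Insert 453: h=16, slot 16 occupied -> index 0.
Insert 992: h=0, slots 0,1 occupied -> index 2.
Insert 72: h=14, slot 14 empty -> index 14.
Insert 188: h=1, slots 1,2,3,4 occupied -> index 5.
Insert 260: h=7, slot 7 empty -> index 7.
Table: [453, 273, 992, 705, 734, 188, —, 260, —, —, —, —, —, —, 72, 798, 67]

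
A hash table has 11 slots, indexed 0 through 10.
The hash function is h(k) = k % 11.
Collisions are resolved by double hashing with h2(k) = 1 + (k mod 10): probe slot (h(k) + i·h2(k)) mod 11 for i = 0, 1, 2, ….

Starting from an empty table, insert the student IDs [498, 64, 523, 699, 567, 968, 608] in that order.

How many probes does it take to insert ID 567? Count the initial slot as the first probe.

3

498: h=3 → slot 3
64: h=9 → slot 9
523: h=6 → slot 6
699: h=6, h2=10, probe 6,5 → slot 5
567: h=6, h2=8, probe 6,3,0 → slot 0
968: h=0, h2=9, probe 0,9,7 → slot 7
608: h=3, h2=9, probe 3,1 → slot 1
Table: [567, 608, ∅, 498, ∅, 699, 523, 968, ∅, 64, ∅]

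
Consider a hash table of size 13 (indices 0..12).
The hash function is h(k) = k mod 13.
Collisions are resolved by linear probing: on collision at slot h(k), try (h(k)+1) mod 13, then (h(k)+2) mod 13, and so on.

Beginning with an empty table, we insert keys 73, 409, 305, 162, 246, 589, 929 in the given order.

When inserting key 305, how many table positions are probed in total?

73 hashes to 8; slot 8 is free -> place at 8.
409 hashes to 6; slot 6 is free -> place at 6.
305 hashes to 6; 6 taken -> place at 7.
162 hashes to 6; 6,7,8 taken -> place at 9.
246 hashes to 12; slot 12 is free -> place at 12.
589 hashes to 4; slot 4 is free -> place at 4.
929 hashes to 6; 6,7,8,9 taken -> place at 10.
Table: [-, -, -, -, 589, -, 409, 305, 73, 162, 929, -, 246]

2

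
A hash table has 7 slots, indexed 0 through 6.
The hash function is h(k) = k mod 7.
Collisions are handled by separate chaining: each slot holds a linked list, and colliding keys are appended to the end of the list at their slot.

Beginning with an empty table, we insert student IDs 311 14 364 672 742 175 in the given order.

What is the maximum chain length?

Insert 311: h=3, bucket 3 empty → new chain.
Insert 14: h=0, bucket 0 empty → new chain.
Insert 364: h=0, bucket 0 nonempty → append to chain.
Insert 672: h=0, bucket 0 nonempty → append to chain.
Insert 742: h=0, bucket 0 nonempty → append to chain.
Insert 175: h=0, bucket 0 nonempty → append to chain.
Final buckets:
0: 14 -> 364 -> 672 -> 742 -> 175
1: ∅
2: ∅
3: 311
4: ∅
5: ∅
6: ∅

5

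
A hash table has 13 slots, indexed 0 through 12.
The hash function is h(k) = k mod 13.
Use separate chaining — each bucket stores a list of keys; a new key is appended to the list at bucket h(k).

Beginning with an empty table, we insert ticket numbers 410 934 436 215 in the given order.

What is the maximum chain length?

3

410 → bucket 7
934 → bucket 11
436 → bucket 7 (collision)
215 → bucket 7 (collision)
Final buckets:
0: _
1: _
2: _
3: _
4: _
5: _
6: _
7: 410 -> 436 -> 215
8: _
9: _
10: _
11: 934
12: _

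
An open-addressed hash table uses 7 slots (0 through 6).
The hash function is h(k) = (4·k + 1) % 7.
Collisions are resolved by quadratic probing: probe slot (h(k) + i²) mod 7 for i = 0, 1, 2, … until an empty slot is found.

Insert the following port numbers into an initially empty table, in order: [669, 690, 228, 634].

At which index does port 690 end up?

4

669 hashes to 3; slot 3 is free -> place at 3.
690 hashes to 3; 3 taken -> place at 4.
228 hashes to 3; 3,4 taken -> place at 0.
634 hashes to 3; 3,4,0 taken -> place at 5.
Table: [228, ., ., 669, 690, 634, .]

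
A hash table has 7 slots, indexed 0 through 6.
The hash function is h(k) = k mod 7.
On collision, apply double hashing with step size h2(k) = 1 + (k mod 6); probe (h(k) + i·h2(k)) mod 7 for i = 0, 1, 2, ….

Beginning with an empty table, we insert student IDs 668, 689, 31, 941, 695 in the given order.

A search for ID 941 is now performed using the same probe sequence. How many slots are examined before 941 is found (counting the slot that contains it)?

668: h=3 => slot 3
689: h=3, h2=6, probe 3,2 => slot 2
31: h=3, h2=2, probe 3,5 => slot 5
941: h=3, h2=6, probe 3,2,1 => slot 1
695: h=2, h2=6, probe 2,1,0 => slot 0
Table: [695, 941, 689, 668, —, 31, —]
Lookup 941: h=3, h2=6, probe 3,2,1 → found at 1.

3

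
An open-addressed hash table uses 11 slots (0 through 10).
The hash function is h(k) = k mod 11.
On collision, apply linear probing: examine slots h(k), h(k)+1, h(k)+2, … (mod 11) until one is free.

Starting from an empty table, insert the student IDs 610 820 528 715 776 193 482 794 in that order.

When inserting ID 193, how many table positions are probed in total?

610 hashes to 5; slot 5 is free -> place at 5.
820 hashes to 6; slot 6 is free -> place at 6.
528 hashes to 0; slot 0 is free -> place at 0.
715 hashes to 0; 0 taken -> place at 1.
776 hashes to 6; 6 taken -> place at 7.
193 hashes to 6; 6,7 taken -> place at 8.
482 hashes to 9; slot 9 is free -> place at 9.
794 hashes to 2; slot 2 is free -> place at 2.
Table: [528, 715, 794, —, —, 610, 820, 776, 193, 482, —]

3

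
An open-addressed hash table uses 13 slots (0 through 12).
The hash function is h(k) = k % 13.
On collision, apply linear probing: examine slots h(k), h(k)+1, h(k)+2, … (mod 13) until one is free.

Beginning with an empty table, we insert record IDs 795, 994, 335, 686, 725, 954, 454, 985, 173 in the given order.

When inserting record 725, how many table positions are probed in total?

Insert 795: h=2, slot 2 empty => index 2.
Insert 994: h=6, slot 6 empty => index 6.
Insert 335: h=10, slot 10 empty => index 10.
Insert 686: h=10, slot 10 occupied => index 11.
Insert 725: h=10, slots 10,11 occupied => index 12.
Insert 954: h=5, slot 5 empty => index 5.
Insert 454: h=12, slot 12 occupied => index 0.
Insert 985: h=10, slots 10,11,12,0 occupied => index 1.
Insert 173: h=4, slot 4 empty => index 4.
Table: [454, 985, 795, —, 173, 954, 994, —, —, —, 335, 686, 725]

3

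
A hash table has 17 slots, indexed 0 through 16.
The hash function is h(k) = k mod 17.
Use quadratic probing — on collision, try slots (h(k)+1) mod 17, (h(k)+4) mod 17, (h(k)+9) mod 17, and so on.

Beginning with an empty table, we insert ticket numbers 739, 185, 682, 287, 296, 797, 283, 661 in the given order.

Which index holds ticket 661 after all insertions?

Insert 739: h=8, slot 8 empty → index 8.
Insert 185: h=15, slot 15 empty → index 15.
Insert 682: h=2, slot 2 empty → index 2.
Insert 287: h=15, slot 15 occupied → index 16.
Insert 296: h=7, slot 7 empty → index 7.
Insert 797: h=15, slots 15,16,2,7 occupied → index 14.
Insert 283: h=11, slot 11 empty → index 11.
Insert 661: h=15, slots 15,16,2,7,14 occupied → index 6.
Table: [_, _, 682, _, _, _, 661, 296, 739, _, _, 283, _, _, 797, 185, 287]

6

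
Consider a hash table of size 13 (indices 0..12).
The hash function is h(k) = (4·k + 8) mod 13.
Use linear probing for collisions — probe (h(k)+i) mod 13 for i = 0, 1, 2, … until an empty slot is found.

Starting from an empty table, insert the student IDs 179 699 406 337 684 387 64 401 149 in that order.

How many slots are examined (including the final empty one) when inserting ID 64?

2

179 hashes to 9; slot 9 is free => place at 9.
699 hashes to 9; 9 taken => place at 10.
406 hashes to 7; slot 7 is free => place at 7.
337 hashes to 4; slot 4 is free => place at 4.
684 hashes to 1; slot 1 is free => place at 1.
387 hashes to 9; 9,10 taken => place at 11.
64 hashes to 4; 4 taken => place at 5.
401 hashes to 0; slot 0 is free => place at 0.
149 hashes to 6; slot 6 is free => place at 6.
Table: [401, 684, ., ., 337, 64, 149, 406, ., 179, 699, 387, .]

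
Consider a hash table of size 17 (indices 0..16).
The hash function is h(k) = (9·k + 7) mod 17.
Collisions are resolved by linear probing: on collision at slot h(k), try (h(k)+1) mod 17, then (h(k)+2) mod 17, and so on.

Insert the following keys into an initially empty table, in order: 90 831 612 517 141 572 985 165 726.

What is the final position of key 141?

3

Insert 90: h=1, slot 1 empty => index 1.
Insert 831: h=6, slot 6 empty => index 6.
Insert 612: h=7, slot 7 empty => index 7.
Insert 517: h=2, slot 2 empty => index 2.
Insert 141: h=1, slots 1,2 occupied => index 3.
Insert 572: h=4, slot 4 empty => index 4.
Insert 985: h=15, slot 15 empty => index 15.
Insert 165: h=13, slot 13 empty => index 13.
Insert 726: h=13, slot 13 occupied => index 14.
Table: [—, 90, 517, 141, 572, —, 831, 612, —, —, —, —, —, 165, 726, 985, —]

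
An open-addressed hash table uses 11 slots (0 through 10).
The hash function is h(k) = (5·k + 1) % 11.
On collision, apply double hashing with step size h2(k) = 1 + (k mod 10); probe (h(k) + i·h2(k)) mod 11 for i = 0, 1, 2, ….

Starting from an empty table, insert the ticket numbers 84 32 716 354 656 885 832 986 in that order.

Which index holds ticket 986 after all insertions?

2

84: h=3 => slot 3
32: h=7 => slot 7
716: h=6 => slot 6
354: h=0 => slot 0
656: h=3, h2=7, probe 3,10 => slot 10
885: h=4 => slot 4
832: h=3, h2=3, probe 3,6,9 => slot 9
986: h=3, h2=7, probe 3,10,6,2 => slot 2
Table: [354, -, 986, 84, 885, -, 716, 32, -, 832, 656]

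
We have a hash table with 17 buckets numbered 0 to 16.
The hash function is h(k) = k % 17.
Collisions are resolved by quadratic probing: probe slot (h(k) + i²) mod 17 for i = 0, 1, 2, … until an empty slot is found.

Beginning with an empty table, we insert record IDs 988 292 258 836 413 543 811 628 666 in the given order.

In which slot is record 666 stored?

11

988 hashes to 2; slot 2 is free -> place at 2.
292 hashes to 3; slot 3 is free -> place at 3.
258 hashes to 3; 3 taken -> place at 4.
836 hashes to 3; 3,4 taken -> place at 7.
413 hashes to 5; slot 5 is free -> place at 5.
543 hashes to 16; slot 16 is free -> place at 16.
811 hashes to 12; slot 12 is free -> place at 12.
628 hashes to 16; 16 taken -> place at 0.
666 hashes to 3; 3,4,7,12,2 taken -> place at 11.
Table: [628, ∅, 988, 292, 258, 413, ∅, 836, ∅, ∅, ∅, 666, 811, ∅, ∅, ∅, 543]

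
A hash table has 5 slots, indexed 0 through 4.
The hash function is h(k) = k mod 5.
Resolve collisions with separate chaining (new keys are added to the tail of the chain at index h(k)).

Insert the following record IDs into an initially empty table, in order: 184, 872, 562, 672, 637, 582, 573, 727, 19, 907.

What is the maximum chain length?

7

184 -> bucket 4
872 -> bucket 2
562 -> bucket 2 (collision)
672 -> bucket 2 (collision)
637 -> bucket 2 (collision)
582 -> bucket 2 (collision)
573 -> bucket 3
727 -> bucket 2 (collision)
19 -> bucket 4 (collision)
907 -> bucket 2 (collision)
Final buckets:
0: —
1: —
2: 872 -> 562 -> 672 -> 637 -> 582 -> 727 -> 907
3: 573
4: 184 -> 19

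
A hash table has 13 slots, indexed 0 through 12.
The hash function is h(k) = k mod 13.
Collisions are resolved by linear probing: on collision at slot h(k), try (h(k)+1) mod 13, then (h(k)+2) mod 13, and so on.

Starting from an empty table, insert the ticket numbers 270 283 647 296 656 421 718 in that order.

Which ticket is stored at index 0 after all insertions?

296

Insert 270: h=10, slot 10 empty → index 10.
Insert 283: h=10, slot 10 occupied → index 11.
Insert 647: h=10, slots 10,11 occupied → index 12.
Insert 296: h=10, slots 10,11,12 occupied → index 0.
Insert 656: h=6, slot 6 empty → index 6.
Insert 421: h=5, slot 5 empty → index 5.
Insert 718: h=3, slot 3 empty → index 3.
Table: [296, ∅, ∅, 718, ∅, 421, 656, ∅, ∅, ∅, 270, 283, 647]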